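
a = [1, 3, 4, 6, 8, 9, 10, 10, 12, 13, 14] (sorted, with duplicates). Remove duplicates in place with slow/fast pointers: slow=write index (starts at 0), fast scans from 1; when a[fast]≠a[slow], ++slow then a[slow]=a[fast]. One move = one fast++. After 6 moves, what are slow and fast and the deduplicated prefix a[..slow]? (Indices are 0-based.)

(s=0,f=1) a[fast]=3≠a[slow]=1 write a[1]=3 → slow++,fast++
(s=1,f=2) a[fast]=4≠a[slow]=3 write a[2]=4 → slow++,fast++
(s=2,f=3) a[fast]=6≠a[slow]=4 write a[3]=6 → slow++,fast++
(s=3,f=4) a[fast]=8≠a[slow]=6 write a[4]=8 → slow++,fast++
(s=4,f=5) a[fast]=9≠a[slow]=8 write a[5]=9 → slow++,fast++
(s=5,f=6) a[fast]=10≠a[slow]=9 write a[6]=10 → slow++,fast++

slow=6, fast=7, prefix=[1, 3, 4, 6, 8, 9, 10]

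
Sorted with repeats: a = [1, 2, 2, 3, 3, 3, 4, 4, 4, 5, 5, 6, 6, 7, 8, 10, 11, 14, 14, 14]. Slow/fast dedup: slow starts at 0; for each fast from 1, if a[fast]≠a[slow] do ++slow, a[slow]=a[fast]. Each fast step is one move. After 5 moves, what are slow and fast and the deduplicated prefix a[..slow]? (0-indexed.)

slow=2, fast=6, prefix=[1, 2, 3]

slow=0 fast=1: a[fast]=2≠a[slow]=1 write a[1]=2, slow++,fast++
slow=1 fast=2: a[fast]=2=a[slow] dup, fast++
slow=1 fast=3: a[fast]=3≠a[slow]=2 write a[2]=3, slow++,fast++
slow=2 fast=4: a[fast]=3=a[slow] dup, fast++
slow=2 fast=5: a[fast]=3=a[slow] dup, fast++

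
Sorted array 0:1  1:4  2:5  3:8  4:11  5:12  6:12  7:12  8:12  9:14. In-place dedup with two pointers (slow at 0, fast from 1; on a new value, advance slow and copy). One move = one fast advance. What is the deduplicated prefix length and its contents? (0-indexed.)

length 7; prefix = [1, 4, 5, 8, 11, 12, 14]

slow=0 fast=1: a[fast]=4≠a[slow]=1 write a[1]=4, slow++,fast++
slow=1 fast=2: a[fast]=5≠a[slow]=4 write a[2]=5, slow++,fast++
slow=2 fast=3: a[fast]=8≠a[slow]=5 write a[3]=8, slow++,fast++
slow=3 fast=4: a[fast]=11≠a[slow]=8 write a[4]=11, slow++,fast++
slow=4 fast=5: a[fast]=12≠a[slow]=11 write a[5]=12, slow++,fast++
slow=5 fast=6: a[fast]=12=a[slow] dup, fast++
slow=5 fast=7: a[fast]=12=a[slow] dup, fast++
slow=5 fast=8: a[fast]=12=a[slow] dup, fast++
slow=5 fast=9: a[fast]=14≠a[slow]=12 write a[6]=14, slow++,fast++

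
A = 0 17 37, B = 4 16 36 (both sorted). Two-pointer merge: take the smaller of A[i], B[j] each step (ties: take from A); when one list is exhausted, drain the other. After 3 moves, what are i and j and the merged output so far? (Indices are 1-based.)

i=1 j=1: A[i]=0<=B[j]=4 take 0, i++
i=2 j=1: A[i]=17>B[j]=4 take 4, j++
i=2 j=2: A[i]=17>B[j]=16 take 16, j++

i=2, j=3, merged so far=[0, 4, 16]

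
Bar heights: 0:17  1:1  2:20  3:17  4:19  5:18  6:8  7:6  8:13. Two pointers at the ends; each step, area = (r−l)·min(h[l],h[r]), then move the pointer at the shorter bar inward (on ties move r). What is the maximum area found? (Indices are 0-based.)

[0,8] min(17,13)*8=104 best=104 * → r--
[0,7] min(17,6)*7=42 best=104 → r--
[0,6] min(17,8)*6=48 best=104 → r--
[0,5] min(17,18)*5=85 best=104 → l++
[1,5] min(1,18)*4=4 best=104 → l++
[2,5] min(20,18)*3=54 best=104 → r--
[2,4] min(20,19)*2=38 best=104 → r--
[2,3] min(20,17)*1=17 best=104 → r--

max area = 104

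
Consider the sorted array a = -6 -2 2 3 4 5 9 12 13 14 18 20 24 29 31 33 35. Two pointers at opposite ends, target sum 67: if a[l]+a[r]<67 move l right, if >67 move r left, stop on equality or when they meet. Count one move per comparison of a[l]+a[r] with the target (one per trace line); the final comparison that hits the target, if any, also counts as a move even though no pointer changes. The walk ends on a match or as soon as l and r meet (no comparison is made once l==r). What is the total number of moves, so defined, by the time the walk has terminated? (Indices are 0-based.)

16 moves

l=0 r=16: -6+35=29 <67, l++
l=1 r=16: -2+35=33 <67, l++
l=2 r=16: 2+35=37 <67, l++
l=3 r=16: 3+35=38 <67, l++
l=4 r=16: 4+35=39 <67, l++
l=5 r=16: 5+35=40 <67, l++
l=6 r=16: 9+35=44 <67, l++
l=7 r=16: 12+35=47 <67, l++
l=8 r=16: 13+35=48 <67, l++
l=9 r=16: 14+35=49 <67, l++
l=10 r=16: 18+35=53 <67, l++
l=11 r=16: 20+35=55 <67, l++
l=12 r=16: 24+35=59 <67, l++
l=13 r=16: 29+35=64 <67, l++
l=14 r=16: 31+35=66 <67, l++
l=15 r=16: 33+35=68 >67, r--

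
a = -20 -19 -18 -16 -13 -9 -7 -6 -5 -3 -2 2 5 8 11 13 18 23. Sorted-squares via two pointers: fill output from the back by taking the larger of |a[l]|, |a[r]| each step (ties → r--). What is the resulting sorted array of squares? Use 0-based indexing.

[0,17] |-20|<=|23| out[17]=529 → r--
[0,16] |-20|>|18| out[16]=400 → l++
[1,16] |-19|>|18| out[15]=361 → l++
[2,16] |-18|<=|18| out[14]=324 → r--
[2,15] |-18|>|13| out[13]=324 → l++
[3,15] |-16|>|13| out[12]=256 → l++
[4,15] |-13|<=|13| out[11]=169 → r--
[4,14] |-13|>|11| out[10]=169 → l++
[5,14] |-9|<=|11| out[9]=121 → r--
[5,13] |-9|>|8| out[8]=81 → l++
[6,13] |-7|<=|8| out[7]=64 → r--
[6,12] |-7|>|5| out[6]=49 → l++
[7,12] |-6|>|5| out[5]=36 → l++
[8,12] |-5|<=|5| out[4]=25 → r--
[8,11] |-5|>|2| out[3]=25 → l++
[9,11] |-3|>|2| out[2]=9 → l++
[10,11] |-2|<=|2| out[1]=4 → r--
[10,10] |-2|<=|-2| out[0]=4 → r--

[4, 4, 9, 25, 25, 36, 49, 64, 81, 121, 169, 169, 256, 324, 324, 361, 400, 529]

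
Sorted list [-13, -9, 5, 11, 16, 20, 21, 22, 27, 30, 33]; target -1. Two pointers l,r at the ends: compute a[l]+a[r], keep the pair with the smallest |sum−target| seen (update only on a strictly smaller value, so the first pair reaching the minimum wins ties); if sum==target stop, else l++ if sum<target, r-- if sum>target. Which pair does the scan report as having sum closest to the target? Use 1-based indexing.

l=1 r=11: -13+33=20 d=21 *, r--
l=1 r=10: -13+30=17 d=18 *, r--
l=1 r=9: -13+27=14 d=15 *, r--
l=1 r=8: -13+22=9 d=10 *, r--
l=1 r=7: -13+21=8 d=9 *, r--
l=1 r=6: -13+20=7 d=8 *, r--
l=1 r=5: -13+16=3 d=4 *, r--
l=1 r=4: -13+11=-2 d=1 *, l++
l=2 r=4: -9+11=2 d=3, r--
l=2 r=3: -9+5=-4 d=3, l++

pair (-13, 11) with sum -2 (|Δ|=1)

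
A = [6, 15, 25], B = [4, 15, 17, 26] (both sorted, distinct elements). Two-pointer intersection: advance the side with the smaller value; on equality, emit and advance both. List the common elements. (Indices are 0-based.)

intersection = [15]

i=0 j=0: 6>4, j++
i=0 j=1: 6<15, i++
i=1 j=1: 15==15 emit, i++,j++
i=2 j=2: 25>17, j++
i=2 j=3: 25<26, i++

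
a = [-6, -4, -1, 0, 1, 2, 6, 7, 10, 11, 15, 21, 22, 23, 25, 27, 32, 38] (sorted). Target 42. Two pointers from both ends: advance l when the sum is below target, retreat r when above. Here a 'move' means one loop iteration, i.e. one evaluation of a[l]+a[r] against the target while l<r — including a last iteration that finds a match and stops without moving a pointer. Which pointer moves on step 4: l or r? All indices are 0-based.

l

[0,17] -6+38=32 <42 → l++
[1,17] -4+38=34 <42 → l++
[2,17] -1+38=37 <42 → l++
[3,17] 0+38=38 <42 → l++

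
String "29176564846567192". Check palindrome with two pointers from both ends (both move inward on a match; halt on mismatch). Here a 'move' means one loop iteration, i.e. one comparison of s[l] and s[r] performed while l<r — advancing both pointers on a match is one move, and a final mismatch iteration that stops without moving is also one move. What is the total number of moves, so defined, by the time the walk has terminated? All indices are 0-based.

[0,16] '2'=='2' → l++,r--
[1,15] '9'=='9' → l++,r--
[2,14] '1'=='1' → l++,r--
[3,13] '7'=='7' → l++,r--
[4,12] '6'=='6' → l++,r--
[5,11] '5'=='5' → l++,r--
[6,10] '6'=='6' → l++,r--
[7,9] '4'=='4' → l++,r--

8 moves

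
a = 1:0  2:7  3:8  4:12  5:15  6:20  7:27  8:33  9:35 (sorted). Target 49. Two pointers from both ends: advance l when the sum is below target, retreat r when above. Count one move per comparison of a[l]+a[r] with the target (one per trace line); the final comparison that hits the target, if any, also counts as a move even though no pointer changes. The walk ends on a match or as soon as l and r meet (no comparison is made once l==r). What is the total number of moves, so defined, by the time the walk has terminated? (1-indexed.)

8 moves

l=1 r=9: 0+35=35 <49, l++
l=2 r=9: 7+35=42 <49, l++
l=3 r=9: 8+35=43 <49, l++
l=4 r=9: 12+35=47 <49, l++
l=5 r=9: 15+35=50 >49, r--
l=5 r=8: 15+33=48 <49, l++
l=6 r=8: 20+33=53 >49, r--
l=6 r=7: 20+27=47 <49, l++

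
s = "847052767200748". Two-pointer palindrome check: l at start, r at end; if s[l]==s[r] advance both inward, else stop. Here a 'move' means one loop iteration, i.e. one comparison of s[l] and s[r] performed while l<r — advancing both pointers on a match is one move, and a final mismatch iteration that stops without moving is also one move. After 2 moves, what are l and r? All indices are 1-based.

[1,15] '8'=='8' → l++,r--
[2,14] '4'=='4' → l++,r--

l=3, r=13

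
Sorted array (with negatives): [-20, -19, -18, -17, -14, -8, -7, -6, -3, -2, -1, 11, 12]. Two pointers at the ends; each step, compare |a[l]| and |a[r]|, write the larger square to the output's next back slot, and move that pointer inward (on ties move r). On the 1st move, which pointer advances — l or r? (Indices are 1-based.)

l

[1,13] |-20|>|12| out[13]=400 → l++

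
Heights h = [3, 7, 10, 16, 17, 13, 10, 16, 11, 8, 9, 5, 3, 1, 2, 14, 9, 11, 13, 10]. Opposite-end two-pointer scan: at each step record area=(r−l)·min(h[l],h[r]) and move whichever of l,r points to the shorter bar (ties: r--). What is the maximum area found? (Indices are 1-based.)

max area = 195

l=1 r=20: min(3,10)*19=57 best=57 *, l++
l=2 r=20: min(7,10)*18=126 best=126 *, l++
l=3 r=20: min(10,10)*17=170 best=170 *, r--
l=3 r=19: min(10,13)*16=160 best=170, l++
l=4 r=19: min(16,13)*15=195 best=195 *, r--
l=4 r=18: min(16,11)*14=154 best=195, r--
l=4 r=17: min(16,9)*13=117 best=195, r--
l=4 r=16: min(16,14)*12=168 best=195, r--
l=4 r=15: min(16,2)*11=22 best=195, r--
l=4 r=14: min(16,1)*10=10 best=195, r--
l=4 r=13: min(16,3)*9=27 best=195, r--
l=4 r=12: min(16,5)*8=40 best=195, r--
l=4 r=11: min(16,9)*7=63 best=195, r--
l=4 r=10: min(16,8)*6=48 best=195, r--
l=4 r=9: min(16,11)*5=55 best=195, r--
l=4 r=8: min(16,16)*4=64 best=195, r--
l=4 r=7: min(16,10)*3=30 best=195, r--
l=4 r=6: min(16,13)*2=26 best=195, r--
l=4 r=5: min(16,17)*1=16 best=195, l++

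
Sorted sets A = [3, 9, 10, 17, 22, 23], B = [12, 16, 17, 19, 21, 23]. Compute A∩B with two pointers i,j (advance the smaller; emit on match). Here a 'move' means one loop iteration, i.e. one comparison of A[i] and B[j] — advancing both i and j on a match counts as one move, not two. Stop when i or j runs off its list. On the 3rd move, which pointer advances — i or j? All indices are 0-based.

i

i=0 j=0: 3<12, i++
i=1 j=0: 9<12, i++
i=2 j=0: 10<12, i++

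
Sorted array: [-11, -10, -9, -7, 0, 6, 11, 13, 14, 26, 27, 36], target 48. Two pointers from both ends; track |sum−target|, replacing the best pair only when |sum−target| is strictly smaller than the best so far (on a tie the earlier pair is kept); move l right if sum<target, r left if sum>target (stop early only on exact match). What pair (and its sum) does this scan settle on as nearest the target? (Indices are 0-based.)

l=0 r=11: -11+36=25 d=23 *, l++
l=1 r=11: -10+36=26 d=22 *, l++
l=2 r=11: -9+36=27 d=21 *, l++
l=3 r=11: -7+36=29 d=19 *, l++
l=4 r=11: 0+36=36 d=12 *, l++
l=5 r=11: 6+36=42 d=6 *, l++
l=6 r=11: 11+36=47 d=1 *, l++
l=7 r=11: 13+36=49 d=1, r--
l=7 r=10: 13+27=40 d=8, l++
l=8 r=10: 14+27=41 d=7, l++
l=9 r=10: 26+27=53 d=5, r--

pair (11, 36) with sum 47 (|Δ|=1)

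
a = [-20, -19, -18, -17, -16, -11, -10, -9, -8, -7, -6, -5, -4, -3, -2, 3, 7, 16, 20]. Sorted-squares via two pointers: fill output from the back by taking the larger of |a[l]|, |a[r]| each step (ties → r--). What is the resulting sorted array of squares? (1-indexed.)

[4, 9, 9, 16, 25, 36, 49, 49, 64, 81, 100, 121, 256, 256, 289, 324, 361, 400, 400]

[1,19] |-20|<=|20| out[19]=400 → r--
[1,18] |-20|>|16| out[18]=400 → l++
[2,18] |-19|>|16| out[17]=361 → l++
[3,18] |-18|>|16| out[16]=324 → l++
[4,18] |-17|>|16| out[15]=289 → l++
[5,18] |-16|<=|16| out[14]=256 → r--
[5,17] |-16|>|7| out[13]=256 → l++
[6,17] |-11|>|7| out[12]=121 → l++
[7,17] |-10|>|7| out[11]=100 → l++
[8,17] |-9|>|7| out[10]=81 → l++
[9,17] |-8|>|7| out[9]=64 → l++
[10,17] |-7|<=|7| out[8]=49 → r--
[10,16] |-7|>|3| out[7]=49 → l++
[11,16] |-6|>|3| out[6]=36 → l++
[12,16] |-5|>|3| out[5]=25 → l++
[13,16] |-4|>|3| out[4]=16 → l++
[14,16] |-3|<=|3| out[3]=9 → r--
[14,15] |-3|>|-2| out[2]=9 → l++
[15,15] |-2|<=|-2| out[1]=4 → r--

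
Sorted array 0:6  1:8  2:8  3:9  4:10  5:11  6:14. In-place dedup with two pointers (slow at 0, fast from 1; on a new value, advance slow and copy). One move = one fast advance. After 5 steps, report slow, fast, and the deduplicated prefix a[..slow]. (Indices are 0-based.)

slow=4, fast=6, prefix=[6, 8, 9, 10, 11]

slow=0 fast=1: a[fast]=8≠a[slow]=6 write a[1]=8, slow++,fast++
slow=1 fast=2: a[fast]=8=a[slow] dup, fast++
slow=1 fast=3: a[fast]=9≠a[slow]=8 write a[2]=9, slow++,fast++
slow=2 fast=4: a[fast]=10≠a[slow]=9 write a[3]=10, slow++,fast++
slow=3 fast=5: a[fast]=11≠a[slow]=10 write a[4]=11, slow++,fast++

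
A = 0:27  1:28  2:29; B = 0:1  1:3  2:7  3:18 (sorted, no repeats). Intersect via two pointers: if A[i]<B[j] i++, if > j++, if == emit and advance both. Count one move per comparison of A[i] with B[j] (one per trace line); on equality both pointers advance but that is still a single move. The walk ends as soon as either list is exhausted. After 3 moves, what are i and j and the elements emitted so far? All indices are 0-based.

i=0 j=0: 27>1, j++
i=0 j=1: 27>3, j++
i=0 j=2: 27>7, j++

i=0, j=3, emitted=[]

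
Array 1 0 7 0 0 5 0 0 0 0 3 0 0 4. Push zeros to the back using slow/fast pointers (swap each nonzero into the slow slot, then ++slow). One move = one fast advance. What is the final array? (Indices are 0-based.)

[1, 7, 5, 3, 4, 0, 0, 0, 0, 0, 0, 0, 0, 0]

slow=0 fast=0: a[fast]=1≠0 swap→a[0]=1, slow++,fast++
slow=1 fast=1: a[fast]=0, fast++
slow=1 fast=2: a[fast]=7≠0 swap→a[1]=7, slow++,fast++
slow=2 fast=3: a[fast]=0, fast++
slow=2 fast=4: a[fast]=0, fast++
slow=2 fast=5: a[fast]=5≠0 swap→a[2]=5, slow++,fast++
slow=3 fast=6: a[fast]=0, fast++
slow=3 fast=7: a[fast]=0, fast++
slow=3 fast=8: a[fast]=0, fast++
slow=3 fast=9: a[fast]=0, fast++
slow=3 fast=10: a[fast]=3≠0 swap→a[3]=3, slow++,fast++
slow=4 fast=11: a[fast]=0, fast++
slow=4 fast=12: a[fast]=0, fast++
slow=4 fast=13: a[fast]=4≠0 swap→a[4]=4, slow++,fast++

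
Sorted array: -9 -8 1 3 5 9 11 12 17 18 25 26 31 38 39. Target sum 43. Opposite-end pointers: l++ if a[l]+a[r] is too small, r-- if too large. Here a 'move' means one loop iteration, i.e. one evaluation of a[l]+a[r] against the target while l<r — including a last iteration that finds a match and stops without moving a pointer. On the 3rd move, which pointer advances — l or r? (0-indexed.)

l=0 r=14: -9+39=30 <43, l++
l=1 r=14: -8+39=31 <43, l++
l=2 r=14: 1+39=40 <43, l++

l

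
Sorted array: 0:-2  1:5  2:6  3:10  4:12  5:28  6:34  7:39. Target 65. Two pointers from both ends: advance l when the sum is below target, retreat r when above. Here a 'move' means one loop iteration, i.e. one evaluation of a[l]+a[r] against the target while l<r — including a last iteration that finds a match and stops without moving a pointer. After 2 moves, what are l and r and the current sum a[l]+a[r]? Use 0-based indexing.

l=2, r=7, sum=45

[0,7] -2+39=37 <65 → l++
[1,7] 5+39=44 <65 → l++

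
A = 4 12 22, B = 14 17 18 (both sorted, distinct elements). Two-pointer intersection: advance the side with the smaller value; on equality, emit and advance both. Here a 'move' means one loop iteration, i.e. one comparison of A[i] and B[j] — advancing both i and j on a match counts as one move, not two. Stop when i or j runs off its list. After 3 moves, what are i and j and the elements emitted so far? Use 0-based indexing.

i=0 j=0: 4<14, i++
i=1 j=0: 12<14, i++
i=2 j=0: 22>14, j++

i=2, j=1, emitted=[]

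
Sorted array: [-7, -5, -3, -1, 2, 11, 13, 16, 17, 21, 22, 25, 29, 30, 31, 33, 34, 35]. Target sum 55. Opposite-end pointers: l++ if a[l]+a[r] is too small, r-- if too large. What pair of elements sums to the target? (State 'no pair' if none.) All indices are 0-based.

l=0 r=17: -7+35=28 <55, l++
l=1 r=17: -5+35=30 <55, l++
l=2 r=17: -3+35=32 <55, l++
l=3 r=17: -1+35=34 <55, l++
l=4 r=17: 2+35=37 <55, l++
l=5 r=17: 11+35=46 <55, l++
l=6 r=17: 13+35=48 <55, l++
l=7 r=17: 16+35=51 <55, l++
l=8 r=17: 17+35=52 <55, l++
l=9 r=17: 21+35=56 >55, r--
l=9 r=16: 21+34=55, found

(21, 34)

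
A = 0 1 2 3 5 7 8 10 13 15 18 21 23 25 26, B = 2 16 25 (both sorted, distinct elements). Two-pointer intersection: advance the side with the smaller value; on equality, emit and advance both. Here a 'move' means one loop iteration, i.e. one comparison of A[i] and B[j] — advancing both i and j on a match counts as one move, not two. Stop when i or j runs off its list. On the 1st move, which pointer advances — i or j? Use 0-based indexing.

[i=0,j=0] 0<2 → i++

i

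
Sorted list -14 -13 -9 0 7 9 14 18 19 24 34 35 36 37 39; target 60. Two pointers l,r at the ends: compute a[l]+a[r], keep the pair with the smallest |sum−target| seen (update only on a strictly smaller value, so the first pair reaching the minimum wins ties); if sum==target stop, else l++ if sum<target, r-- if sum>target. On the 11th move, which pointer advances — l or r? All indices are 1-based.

r

l=1 r=15: -14+39=25 d=35 *, l++
l=2 r=15: -13+39=26 d=34 *, l++
l=3 r=15: -9+39=30 d=30 *, l++
l=4 r=15: 0+39=39 d=21 *, l++
l=5 r=15: 7+39=46 d=14 *, l++
l=6 r=15: 9+39=48 d=12 *, l++
l=7 r=15: 14+39=53 d=7 *, l++
l=8 r=15: 18+39=57 d=3 *, l++
l=9 r=15: 19+39=58 d=2 *, l++
l=10 r=15: 24+39=63 d=3, r--
l=10 r=14: 24+37=61 d=1 *, r--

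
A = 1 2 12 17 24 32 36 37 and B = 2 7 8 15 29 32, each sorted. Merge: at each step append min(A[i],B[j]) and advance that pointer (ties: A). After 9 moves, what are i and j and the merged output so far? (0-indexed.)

i=5, j=4, merged so far=[1, 2, 2, 7, 8, 12, 15, 17, 24]

[i=0,j=0] A[i]=1<=B[j]=2 take 1 → i++
[i=1,j=0] A[i]=2<=B[j]=2 take 2 → i++
[i=2,j=0] A[i]=12>B[j]=2 take 2 → j++
[i=2,j=1] A[i]=12>B[j]=7 take 7 → j++
[i=2,j=2] A[i]=12>B[j]=8 take 8 → j++
[i=2,j=3] A[i]=12<=B[j]=15 take 12 → i++
[i=3,j=3] A[i]=17>B[j]=15 take 15 → j++
[i=3,j=4] A[i]=17<=B[j]=29 take 17 → i++
[i=4,j=4] A[i]=24<=B[j]=29 take 24 → i++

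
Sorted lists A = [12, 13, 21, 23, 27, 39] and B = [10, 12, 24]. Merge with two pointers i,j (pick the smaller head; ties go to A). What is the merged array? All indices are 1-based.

[i=1,j=1] A[i]=12>B[j]=10 take 10 → j++
[i=1,j=2] A[i]=12<=B[j]=12 take 12 → i++
[i=2,j=2] A[i]=13>B[j]=12 take 12 → j++
[i=2,j=3] A[i]=13<=B[j]=24 take 13 → i++
[i=3,j=3] A[i]=21<=B[j]=24 take 21 → i++
[i=4,j=3] A[i]=23<=B[j]=24 take 23 → i++
[i=5,j=3] A[i]=27>B[j]=24 take 24 → j++
[i=5,j=4] B done, take A[i]=27 → i++
[i=6,j=4] B done, take A[i]=39 → i++

[10, 12, 12, 13, 21, 23, 24, 27, 39]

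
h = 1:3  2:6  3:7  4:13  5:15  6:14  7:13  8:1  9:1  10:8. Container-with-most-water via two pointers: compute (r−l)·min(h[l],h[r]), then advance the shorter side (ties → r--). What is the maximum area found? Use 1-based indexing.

[1,10] min(3,8)*9=27 best=27 * → l++
[2,10] min(6,8)*8=48 best=48 * → l++
[3,10] min(7,8)*7=49 best=49 * → l++
[4,10] min(13,8)*6=48 best=49 → r--
[4,9] min(13,1)*5=5 best=49 → r--
[4,8] min(13,1)*4=4 best=49 → r--
[4,7] min(13,13)*3=39 best=49 → r--
[4,6] min(13,14)*2=26 best=49 → l++
[5,6] min(15,14)*1=14 best=49 → r--

max area = 49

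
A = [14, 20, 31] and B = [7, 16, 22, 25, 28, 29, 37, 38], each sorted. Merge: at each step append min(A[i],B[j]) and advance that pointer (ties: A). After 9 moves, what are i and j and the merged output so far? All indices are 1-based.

i=1 j=1: A[i]=14>B[j]=7 take 7, j++
i=1 j=2: A[i]=14<=B[j]=16 take 14, i++
i=2 j=2: A[i]=20>B[j]=16 take 16, j++
i=2 j=3: A[i]=20<=B[j]=22 take 20, i++
i=3 j=3: A[i]=31>B[j]=22 take 22, j++
i=3 j=4: A[i]=31>B[j]=25 take 25, j++
i=3 j=5: A[i]=31>B[j]=28 take 28, j++
i=3 j=6: A[i]=31>B[j]=29 take 29, j++
i=3 j=7: A[i]=31<=B[j]=37 take 31, i++

i=4, j=7, merged so far=[7, 14, 16, 20, 22, 25, 28, 29, 31]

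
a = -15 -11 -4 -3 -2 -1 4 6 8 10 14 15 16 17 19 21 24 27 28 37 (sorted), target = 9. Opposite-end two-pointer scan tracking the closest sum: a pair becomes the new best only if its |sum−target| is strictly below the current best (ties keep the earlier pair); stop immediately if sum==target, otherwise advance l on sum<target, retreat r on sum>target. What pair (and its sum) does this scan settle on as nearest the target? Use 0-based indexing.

[0,19] -15+37=22 d=13 * → r--
[0,18] -15+28=13 d=4 * → r--
[0,17] -15+27=12 d=3 * → r--
[0,16] -15+24=9 d=0 * → stop

pair (-15, 24) with sum 9 (|Δ|=0)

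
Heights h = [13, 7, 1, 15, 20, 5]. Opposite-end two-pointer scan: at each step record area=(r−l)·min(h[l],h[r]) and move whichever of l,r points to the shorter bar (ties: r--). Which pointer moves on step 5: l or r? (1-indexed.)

l=1 r=6: min(13,5)*5=25 best=25 *, r--
l=1 r=5: min(13,20)*4=52 best=52 *, l++
l=2 r=5: min(7,20)*3=21 best=52, l++
l=3 r=5: min(1,20)*2=2 best=52, l++
l=4 r=5: min(15,20)*1=15 best=52, l++

l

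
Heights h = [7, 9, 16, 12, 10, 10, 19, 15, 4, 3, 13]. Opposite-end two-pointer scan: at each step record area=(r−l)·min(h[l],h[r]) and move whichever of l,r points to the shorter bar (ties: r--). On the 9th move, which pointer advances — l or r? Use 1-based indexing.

l

[1,11] min(7,13)*10=70 best=70 * → l++
[2,11] min(9,13)*9=81 best=81 * → l++
[3,11] min(16,13)*8=104 best=104 * → r--
[3,10] min(16,3)*7=21 best=104 → r--
[3,9] min(16,4)*6=24 best=104 → r--
[3,8] min(16,15)*5=75 best=104 → r--
[3,7] min(16,19)*4=64 best=104 → l++
[4,7] min(12,19)*3=36 best=104 → l++
[5,7] min(10,19)*2=20 best=104 → l++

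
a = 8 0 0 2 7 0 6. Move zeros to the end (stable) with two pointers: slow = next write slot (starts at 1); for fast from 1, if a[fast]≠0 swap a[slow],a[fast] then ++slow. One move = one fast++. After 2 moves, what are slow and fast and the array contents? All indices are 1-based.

slow=2, fast=3, a=[8, 0, 0, 2, 7, 0, 6]

(s=1,f=1) a[fast]=8≠0 swap→a[1]=8 → slow++,fast++
(s=2,f=2) a[fast]=0 → fast++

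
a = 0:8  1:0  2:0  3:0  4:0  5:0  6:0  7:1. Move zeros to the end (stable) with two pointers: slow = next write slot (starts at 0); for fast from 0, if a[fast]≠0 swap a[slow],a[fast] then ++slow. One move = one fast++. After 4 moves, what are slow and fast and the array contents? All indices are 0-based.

(s=0,f=0) a[fast]=8≠0 swap→a[0]=8 → slow++,fast++
(s=1,f=1) a[fast]=0 → fast++
(s=1,f=2) a[fast]=0 → fast++
(s=1,f=3) a[fast]=0 → fast++

slow=1, fast=4, a=[8, 0, 0, 0, 0, 0, 0, 1]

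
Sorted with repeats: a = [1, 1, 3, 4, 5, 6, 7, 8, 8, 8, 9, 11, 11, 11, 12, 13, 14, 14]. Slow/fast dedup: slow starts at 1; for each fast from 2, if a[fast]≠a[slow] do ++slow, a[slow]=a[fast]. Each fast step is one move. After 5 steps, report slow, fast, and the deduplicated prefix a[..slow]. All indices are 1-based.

(s=1,f=2) a[fast]=1=a[slow] dup → fast++
(s=1,f=3) a[fast]=3≠a[slow]=1 write a[2]=3 → slow++,fast++
(s=2,f=4) a[fast]=4≠a[slow]=3 write a[3]=4 → slow++,fast++
(s=3,f=5) a[fast]=5≠a[slow]=4 write a[4]=5 → slow++,fast++
(s=4,f=6) a[fast]=6≠a[slow]=5 write a[5]=6 → slow++,fast++

slow=5, fast=7, prefix=[1, 3, 4, 5, 6]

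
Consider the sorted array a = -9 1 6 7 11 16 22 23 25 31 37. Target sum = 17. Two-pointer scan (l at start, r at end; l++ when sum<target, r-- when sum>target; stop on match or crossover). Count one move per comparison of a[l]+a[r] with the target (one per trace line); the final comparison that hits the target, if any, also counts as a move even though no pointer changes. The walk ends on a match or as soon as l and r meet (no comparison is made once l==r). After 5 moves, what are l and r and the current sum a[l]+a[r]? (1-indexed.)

l=2, r=7, sum=23

l=1 r=11: -9+37=28 >17, r--
l=1 r=10: -9+31=22 >17, r--
l=1 r=9: -9+25=16 <17, l++
l=2 r=9: 1+25=26 >17, r--
l=2 r=8: 1+23=24 >17, r--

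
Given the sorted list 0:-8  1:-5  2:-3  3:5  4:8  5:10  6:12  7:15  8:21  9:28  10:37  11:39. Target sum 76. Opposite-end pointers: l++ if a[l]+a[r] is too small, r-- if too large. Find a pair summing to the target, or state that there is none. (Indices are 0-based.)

[0,11] -8+39=31 <76 → l++
[1,11] -5+39=34 <76 → l++
[2,11] -3+39=36 <76 → l++
[3,11] 5+39=44 <76 → l++
[4,11] 8+39=47 <76 → l++
[5,11] 10+39=49 <76 → l++
[6,11] 12+39=51 <76 → l++
[7,11] 15+39=54 <76 → l++
[8,11] 21+39=60 <76 → l++
[9,11] 28+39=67 <76 → l++
[10,11] 37+39=76 → found

(37, 39)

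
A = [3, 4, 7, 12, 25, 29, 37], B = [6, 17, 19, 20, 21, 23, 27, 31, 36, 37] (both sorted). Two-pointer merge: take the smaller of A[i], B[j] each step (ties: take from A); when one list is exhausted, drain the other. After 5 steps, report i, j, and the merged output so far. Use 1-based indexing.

i=1 j=1: A[i]=3<=B[j]=6 take 3, i++
i=2 j=1: A[i]=4<=B[j]=6 take 4, i++
i=3 j=1: A[i]=7>B[j]=6 take 6, j++
i=3 j=2: A[i]=7<=B[j]=17 take 7, i++
i=4 j=2: A[i]=12<=B[j]=17 take 12, i++

i=5, j=2, merged so far=[3, 4, 6, 7, 12]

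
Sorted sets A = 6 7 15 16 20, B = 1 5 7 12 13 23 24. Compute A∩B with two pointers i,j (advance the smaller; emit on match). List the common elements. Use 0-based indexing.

i=0 j=0: 6>1, j++
i=0 j=1: 6>5, j++
i=0 j=2: 6<7, i++
i=1 j=2: 7==7 emit, i++,j++
i=2 j=3: 15>12, j++
i=2 j=4: 15>13, j++
i=2 j=5: 15<23, i++
i=3 j=5: 16<23, i++
i=4 j=5: 20<23, i++

intersection = [7]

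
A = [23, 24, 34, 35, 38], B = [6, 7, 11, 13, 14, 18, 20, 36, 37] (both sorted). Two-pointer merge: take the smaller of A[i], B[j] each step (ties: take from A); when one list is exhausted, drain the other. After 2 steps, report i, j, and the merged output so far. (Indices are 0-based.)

i=0 j=0: A[i]=23>B[j]=6 take 6, j++
i=0 j=1: A[i]=23>B[j]=7 take 7, j++

i=0, j=2, merged so far=[6, 7]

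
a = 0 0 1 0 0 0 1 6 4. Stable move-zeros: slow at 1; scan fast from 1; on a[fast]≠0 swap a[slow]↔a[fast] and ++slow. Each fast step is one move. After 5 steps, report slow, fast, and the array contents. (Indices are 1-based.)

slow=2, fast=6, a=[1, 0, 0, 0, 0, 0, 1, 6, 4]

(s=1,f=1) a[fast]=0 → fast++
(s=1,f=2) a[fast]=0 → fast++
(s=1,f=3) a[fast]=1≠0 swap→a[1]=1 → slow++,fast++
(s=2,f=4) a[fast]=0 → fast++
(s=2,f=5) a[fast]=0 → fast++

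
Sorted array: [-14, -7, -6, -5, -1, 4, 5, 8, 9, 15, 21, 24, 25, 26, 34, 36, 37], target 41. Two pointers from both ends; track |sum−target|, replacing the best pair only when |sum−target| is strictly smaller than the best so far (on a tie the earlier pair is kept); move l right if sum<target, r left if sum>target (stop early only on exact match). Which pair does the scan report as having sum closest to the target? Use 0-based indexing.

pair (4, 37) with sum 41 (|Δ|=0)

l=0 r=16: -14+37=23 d=18 *, l++
l=1 r=16: -7+37=30 d=11 *, l++
l=2 r=16: -6+37=31 d=10 *, l++
l=3 r=16: -5+37=32 d=9 *, l++
l=4 r=16: -1+37=36 d=5 *, l++
l=5 r=16: 4+37=41 d=0 *, stop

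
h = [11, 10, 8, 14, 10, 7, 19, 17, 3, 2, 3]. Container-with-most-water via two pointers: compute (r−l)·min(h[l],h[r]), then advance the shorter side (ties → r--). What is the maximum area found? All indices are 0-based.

max area = 77

[0,10] min(11,3)*10=30 best=30 * → r--
[0,9] min(11,2)*9=18 best=30 → r--
[0,8] min(11,3)*8=24 best=30 → r--
[0,7] min(11,17)*7=77 best=77 * → l++
[1,7] min(10,17)*6=60 best=77 → l++
[2,7] min(8,17)*5=40 best=77 → l++
[3,7] min(14,17)*4=56 best=77 → l++
[4,7] min(10,17)*3=30 best=77 → l++
[5,7] min(7,17)*2=14 best=77 → l++
[6,7] min(19,17)*1=17 best=77 → r--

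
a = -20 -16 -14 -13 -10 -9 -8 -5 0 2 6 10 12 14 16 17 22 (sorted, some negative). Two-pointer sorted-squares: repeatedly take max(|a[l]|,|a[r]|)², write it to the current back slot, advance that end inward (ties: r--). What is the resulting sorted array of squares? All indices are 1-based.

[1,17] |-20|<=|22| out[17]=484 → r--
[1,16] |-20|>|17| out[16]=400 → l++
[2,16] |-16|<=|17| out[15]=289 → r--
[2,15] |-16|<=|16| out[14]=256 → r--
[2,14] |-16|>|14| out[13]=256 → l++
[3,14] |-14|<=|14| out[12]=196 → r--
[3,13] |-14|>|12| out[11]=196 → l++
[4,13] |-13|>|12| out[10]=169 → l++
[5,13] |-10|<=|12| out[9]=144 → r--
[5,12] |-10|<=|10| out[8]=100 → r--
[5,11] |-10|>|6| out[7]=100 → l++
[6,11] |-9|>|6| out[6]=81 → l++
[7,11] |-8|>|6| out[5]=64 → l++
[8,11] |-5|<=|6| out[4]=36 → r--
[8,10] |-5|>|2| out[3]=25 → l++
[9,10] |0|<=|2| out[2]=4 → r--
[9,9] |0|<=|0| out[1]=0 → r--

[0, 4, 25, 36, 64, 81, 100, 100, 144, 169, 196, 196, 256, 256, 289, 400, 484]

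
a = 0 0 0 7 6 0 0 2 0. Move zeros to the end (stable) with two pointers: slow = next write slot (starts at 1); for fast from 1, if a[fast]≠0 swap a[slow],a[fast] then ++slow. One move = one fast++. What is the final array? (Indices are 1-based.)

(s=1,f=1) a[fast]=0 → fast++
(s=1,f=2) a[fast]=0 → fast++
(s=1,f=3) a[fast]=0 → fast++
(s=1,f=4) a[fast]=7≠0 swap→a[1]=7 → slow++,fast++
(s=2,f=5) a[fast]=6≠0 swap→a[2]=6 → slow++,fast++
(s=3,f=6) a[fast]=0 → fast++
(s=3,f=7) a[fast]=0 → fast++
(s=3,f=8) a[fast]=2≠0 swap→a[3]=2 → slow++,fast++
(s=4,f=9) a[fast]=0 → fast++

[7, 6, 2, 0, 0, 0, 0, 0, 0]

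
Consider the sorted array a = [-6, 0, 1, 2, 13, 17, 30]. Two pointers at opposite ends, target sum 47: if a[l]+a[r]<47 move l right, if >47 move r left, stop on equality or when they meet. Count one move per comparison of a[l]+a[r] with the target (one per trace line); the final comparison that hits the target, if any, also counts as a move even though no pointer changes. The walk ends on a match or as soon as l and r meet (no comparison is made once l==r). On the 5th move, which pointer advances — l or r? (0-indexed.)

[0,6] -6+30=24 <47 → l++
[1,6] 0+30=30 <47 → l++
[2,6] 1+30=31 <47 → l++
[3,6] 2+30=32 <47 → l++
[4,6] 13+30=43 <47 → l++

l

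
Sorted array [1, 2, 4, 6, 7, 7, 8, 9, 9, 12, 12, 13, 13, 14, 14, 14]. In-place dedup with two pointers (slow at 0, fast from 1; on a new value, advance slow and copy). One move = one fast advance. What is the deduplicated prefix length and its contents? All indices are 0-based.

length 10; prefix = [1, 2, 4, 6, 7, 8, 9, 12, 13, 14]

(s=0,f=1) a[fast]=2≠a[slow]=1 write a[1]=2 → slow++,fast++
(s=1,f=2) a[fast]=4≠a[slow]=2 write a[2]=4 → slow++,fast++
(s=2,f=3) a[fast]=6≠a[slow]=4 write a[3]=6 → slow++,fast++
(s=3,f=4) a[fast]=7≠a[slow]=6 write a[4]=7 → slow++,fast++
(s=4,f=5) a[fast]=7=a[slow] dup → fast++
(s=4,f=6) a[fast]=8≠a[slow]=7 write a[5]=8 → slow++,fast++
(s=5,f=7) a[fast]=9≠a[slow]=8 write a[6]=9 → slow++,fast++
(s=6,f=8) a[fast]=9=a[slow] dup → fast++
(s=6,f=9) a[fast]=12≠a[slow]=9 write a[7]=12 → slow++,fast++
(s=7,f=10) a[fast]=12=a[slow] dup → fast++
(s=7,f=11) a[fast]=13≠a[slow]=12 write a[8]=13 → slow++,fast++
(s=8,f=12) a[fast]=13=a[slow] dup → fast++
(s=8,f=13) a[fast]=14≠a[slow]=13 write a[9]=14 → slow++,fast++
(s=9,f=14) a[fast]=14=a[slow] dup → fast++
(s=9,f=15) a[fast]=14=a[slow] dup → fast++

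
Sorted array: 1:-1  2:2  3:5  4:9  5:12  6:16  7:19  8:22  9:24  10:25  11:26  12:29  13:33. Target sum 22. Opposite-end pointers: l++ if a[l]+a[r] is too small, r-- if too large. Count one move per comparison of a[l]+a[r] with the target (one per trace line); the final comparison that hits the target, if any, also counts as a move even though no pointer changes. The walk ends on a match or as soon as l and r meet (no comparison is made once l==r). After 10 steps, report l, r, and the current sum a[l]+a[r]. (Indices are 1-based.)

l=4, r=6, sum=25

l=1 r=13: -1+33=32 >22, r--
l=1 r=12: -1+29=28 >22, r--
l=1 r=11: -1+26=25 >22, r--
l=1 r=10: -1+25=24 >22, r--
l=1 r=9: -1+24=23 >22, r--
l=1 r=8: -1+22=21 <22, l++
l=2 r=8: 2+22=24 >22, r--
l=2 r=7: 2+19=21 <22, l++
l=3 r=7: 5+19=24 >22, r--
l=3 r=6: 5+16=21 <22, l++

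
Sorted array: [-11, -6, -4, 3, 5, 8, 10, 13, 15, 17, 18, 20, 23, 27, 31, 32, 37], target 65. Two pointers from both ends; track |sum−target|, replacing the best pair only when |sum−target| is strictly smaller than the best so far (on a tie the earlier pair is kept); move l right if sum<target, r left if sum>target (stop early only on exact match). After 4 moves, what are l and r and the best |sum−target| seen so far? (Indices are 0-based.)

l=4, r=16, best |Δ|=25

[0,16] -11+37=26 d=39 * → l++
[1,16] -6+37=31 d=34 * → l++
[2,16] -4+37=33 d=32 * → l++
[3,16] 3+37=40 d=25 * → l++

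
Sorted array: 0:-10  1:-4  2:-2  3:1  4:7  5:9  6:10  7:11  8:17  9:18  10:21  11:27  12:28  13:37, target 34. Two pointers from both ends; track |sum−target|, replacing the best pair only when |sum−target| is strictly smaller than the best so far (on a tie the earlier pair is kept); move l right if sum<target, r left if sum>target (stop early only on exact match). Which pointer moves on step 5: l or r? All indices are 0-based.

l=0 r=13: -10+37=27 d=7 *, l++
l=1 r=13: -4+37=33 d=1 *, l++
l=2 r=13: -2+37=35 d=1, r--
l=2 r=12: -2+28=26 d=8, l++
l=3 r=12: 1+28=29 d=5, l++

l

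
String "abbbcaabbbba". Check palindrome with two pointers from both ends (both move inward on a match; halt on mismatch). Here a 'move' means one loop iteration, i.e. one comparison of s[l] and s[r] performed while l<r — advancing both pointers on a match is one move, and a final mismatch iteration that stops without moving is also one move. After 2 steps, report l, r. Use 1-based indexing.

l=1 r=12: 'a'=='a', l++,r--
l=2 r=11: 'b'=='b', l++,r--

l=3, r=10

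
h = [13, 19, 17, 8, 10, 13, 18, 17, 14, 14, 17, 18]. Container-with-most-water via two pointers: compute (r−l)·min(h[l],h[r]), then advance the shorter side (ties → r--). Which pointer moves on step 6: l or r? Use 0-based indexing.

l=0 r=11: min(13,18)*11=143 best=143 *, l++
l=1 r=11: min(19,18)*10=180 best=180 *, r--
l=1 r=10: min(19,17)*9=153 best=180, r--
l=1 r=9: min(19,14)*8=112 best=180, r--
l=1 r=8: min(19,14)*7=98 best=180, r--
l=1 r=7: min(19,17)*6=102 best=180, r--

r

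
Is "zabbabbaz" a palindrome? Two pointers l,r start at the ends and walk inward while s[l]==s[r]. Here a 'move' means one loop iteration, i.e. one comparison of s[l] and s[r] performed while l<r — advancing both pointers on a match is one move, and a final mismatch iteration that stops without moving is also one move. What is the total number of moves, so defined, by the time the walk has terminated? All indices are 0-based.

4 moves

[0,8] 'z'=='z' → l++,r--
[1,7] 'a'=='a' → l++,r--
[2,6] 'b'=='b' → l++,r--
[3,5] 'b'=='b' → l++,r--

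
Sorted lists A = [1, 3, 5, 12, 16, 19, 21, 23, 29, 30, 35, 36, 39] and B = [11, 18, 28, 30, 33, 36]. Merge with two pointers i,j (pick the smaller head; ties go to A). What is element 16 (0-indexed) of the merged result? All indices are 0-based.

merged[16] = 36

i=0 j=0: A[i]=1<=B[j]=11 take 1, i++
i=1 j=0: A[i]=3<=B[j]=11 take 3, i++
i=2 j=0: A[i]=5<=B[j]=11 take 5, i++
i=3 j=0: A[i]=12>B[j]=11 take 11, j++
i=3 j=1: A[i]=12<=B[j]=18 take 12, i++
i=4 j=1: A[i]=16<=B[j]=18 take 16, i++
i=5 j=1: A[i]=19>B[j]=18 take 18, j++
i=5 j=2: A[i]=19<=B[j]=28 take 19, i++
i=6 j=2: A[i]=21<=B[j]=28 take 21, i++
i=7 j=2: A[i]=23<=B[j]=28 take 23, i++
i=8 j=2: A[i]=29>B[j]=28 take 28, j++
i=8 j=3: A[i]=29<=B[j]=30 take 29, i++
i=9 j=3: A[i]=30<=B[j]=30 take 30, i++
i=10 j=3: A[i]=35>B[j]=30 take 30, j++
i=10 j=4: A[i]=35>B[j]=33 take 33, j++
i=10 j=5: A[i]=35<=B[j]=36 take 35, i++
i=11 j=5: A[i]=36<=B[j]=36 take 36, i++
i=12 j=5: A[i]=39>B[j]=36 take 36, j++
i=12 j=6: B done, take A[i]=39, i++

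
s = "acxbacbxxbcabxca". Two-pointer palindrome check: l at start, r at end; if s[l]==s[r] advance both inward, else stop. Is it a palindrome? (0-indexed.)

l=0 r=15: 'a'=='a', l++,r--
l=1 r=14: 'c'=='c', l++,r--
l=2 r=13: 'x'=='x', l++,r--
l=3 r=12: 'b'=='b', l++,r--
l=4 r=11: 'a'=='a', l++,r--
l=5 r=10: 'c'=='c', l++,r--
l=6 r=9: 'b'=='b', l++,r--
l=7 r=8: 'x'=='x', l++,r--

palindrome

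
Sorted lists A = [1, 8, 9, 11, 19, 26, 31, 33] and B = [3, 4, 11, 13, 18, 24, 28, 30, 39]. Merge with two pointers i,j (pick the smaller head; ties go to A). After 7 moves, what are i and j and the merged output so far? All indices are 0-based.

i=0 j=0: A[i]=1<=B[j]=3 take 1, i++
i=1 j=0: A[i]=8>B[j]=3 take 3, j++
i=1 j=1: A[i]=8>B[j]=4 take 4, j++
i=1 j=2: A[i]=8<=B[j]=11 take 8, i++
i=2 j=2: A[i]=9<=B[j]=11 take 9, i++
i=3 j=2: A[i]=11<=B[j]=11 take 11, i++
i=4 j=2: A[i]=19>B[j]=11 take 11, j++

i=4, j=3, merged so far=[1, 3, 4, 8, 9, 11, 11]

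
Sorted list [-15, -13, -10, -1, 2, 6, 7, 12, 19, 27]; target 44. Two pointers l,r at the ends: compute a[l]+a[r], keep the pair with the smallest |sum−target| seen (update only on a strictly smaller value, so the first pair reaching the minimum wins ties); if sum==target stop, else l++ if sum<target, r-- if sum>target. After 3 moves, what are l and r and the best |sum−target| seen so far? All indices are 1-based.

l=1 r=10: -15+27=12 d=32 *, l++
l=2 r=10: -13+27=14 d=30 *, l++
l=3 r=10: -10+27=17 d=27 *, l++

l=4, r=10, best |Δ|=27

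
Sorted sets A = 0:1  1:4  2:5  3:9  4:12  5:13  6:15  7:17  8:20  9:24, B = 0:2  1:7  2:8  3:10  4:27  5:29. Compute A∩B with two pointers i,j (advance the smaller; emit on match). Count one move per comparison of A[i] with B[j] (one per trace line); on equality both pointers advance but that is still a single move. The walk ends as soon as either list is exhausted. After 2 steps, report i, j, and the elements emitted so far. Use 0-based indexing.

[i=0,j=0] 1<2 → i++
[i=1,j=0] 4>2 → j++

i=1, j=1, emitted=[]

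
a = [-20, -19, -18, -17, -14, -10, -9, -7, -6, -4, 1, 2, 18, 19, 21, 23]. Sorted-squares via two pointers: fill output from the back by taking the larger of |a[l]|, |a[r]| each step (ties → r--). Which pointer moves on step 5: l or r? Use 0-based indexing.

l=0 r=15: |-20|<=|23| out[15]=529, r--
l=0 r=14: |-20|<=|21| out[14]=441, r--
l=0 r=13: |-20|>|19| out[13]=400, l++
l=1 r=13: |-19|<=|19| out[12]=361, r--
l=1 r=12: |-19|>|18| out[11]=361, l++

l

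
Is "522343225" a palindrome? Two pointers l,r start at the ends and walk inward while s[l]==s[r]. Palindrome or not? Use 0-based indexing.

palindrome

[0,8] '5'=='5' → l++,r--
[1,7] '2'=='2' → l++,r--
[2,6] '2'=='2' → l++,r--
[3,5] '3'=='3' → l++,r--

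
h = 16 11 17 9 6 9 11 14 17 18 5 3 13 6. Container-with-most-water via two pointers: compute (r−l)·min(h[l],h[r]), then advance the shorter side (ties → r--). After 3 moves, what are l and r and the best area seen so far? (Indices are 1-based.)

l=1, r=11, best area=156

l=1 r=14: min(16,6)*13=78 best=78 *, r--
l=1 r=13: min(16,13)*12=156 best=156 *, r--
l=1 r=12: min(16,3)*11=33 best=156, r--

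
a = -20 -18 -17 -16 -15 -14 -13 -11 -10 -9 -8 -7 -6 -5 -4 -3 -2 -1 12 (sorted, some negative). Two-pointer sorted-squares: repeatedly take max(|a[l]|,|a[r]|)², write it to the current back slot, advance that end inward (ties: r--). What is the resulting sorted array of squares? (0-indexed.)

[1, 4, 9, 16, 25, 36, 49, 64, 81, 100, 121, 144, 169, 196, 225, 256, 289, 324, 400]

[0,18] |-20|>|12| out[18]=400 → l++
[1,18] |-18|>|12| out[17]=324 → l++
[2,18] |-17|>|12| out[16]=289 → l++
[3,18] |-16|>|12| out[15]=256 → l++
[4,18] |-15|>|12| out[14]=225 → l++
[5,18] |-14|>|12| out[13]=196 → l++
[6,18] |-13|>|12| out[12]=169 → l++
[7,18] |-11|<=|12| out[11]=144 → r--
[7,17] |-11|>|-1| out[10]=121 → l++
[8,17] |-10|>|-1| out[9]=100 → l++
[9,17] |-9|>|-1| out[8]=81 → l++
[10,17] |-8|>|-1| out[7]=64 → l++
[11,17] |-7|>|-1| out[6]=49 → l++
[12,17] |-6|>|-1| out[5]=36 → l++
[13,17] |-5|>|-1| out[4]=25 → l++
[14,17] |-4|>|-1| out[3]=16 → l++
[15,17] |-3|>|-1| out[2]=9 → l++
[16,17] |-2|>|-1| out[1]=4 → l++
[17,17] |-1|<=|-1| out[0]=1 → r--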